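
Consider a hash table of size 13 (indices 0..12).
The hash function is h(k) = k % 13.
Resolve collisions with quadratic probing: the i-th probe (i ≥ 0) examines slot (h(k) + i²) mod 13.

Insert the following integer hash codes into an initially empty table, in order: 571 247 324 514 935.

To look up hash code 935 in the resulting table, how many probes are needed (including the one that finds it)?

571 hashes to 12; slot 12 is free => place at 12.
247 hashes to 0; slot 0 is free => place at 0.
324 hashes to 12; 12,0 taken => place at 3.
514 hashes to 7; slot 7 is free => place at 7.
935 hashes to 12; 12,0,3 taken => place at 8.
Table: [247, ∅, ∅, 324, ∅, ∅, ∅, 514, 935, ∅, ∅, ∅, 571]
Lookup 935: h=12, probe 12,0,3,8 → found at 8.

4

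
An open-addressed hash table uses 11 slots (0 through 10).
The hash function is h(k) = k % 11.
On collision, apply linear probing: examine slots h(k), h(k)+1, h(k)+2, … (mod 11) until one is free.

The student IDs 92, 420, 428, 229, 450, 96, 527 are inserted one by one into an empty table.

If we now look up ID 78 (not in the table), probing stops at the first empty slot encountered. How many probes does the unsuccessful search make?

Insert 92: h=4, slot 4 empty → index 4.
Insert 420: h=2, slot 2 empty → index 2.
Insert 428: h=10, slot 10 empty → index 10.
Insert 229: h=9, slot 9 empty → index 9.
Insert 450: h=10, slot 10 occupied → index 0.
Insert 96: h=8, slot 8 empty → index 8.
Insert 527: h=10, slots 10,0 occupied → index 1.
Table: [450, 527, 420, —, 92, —, —, —, 96, 229, 428]
Lookup 78: h=1, probe 1,2,3 → slot 3 empty, not found.

3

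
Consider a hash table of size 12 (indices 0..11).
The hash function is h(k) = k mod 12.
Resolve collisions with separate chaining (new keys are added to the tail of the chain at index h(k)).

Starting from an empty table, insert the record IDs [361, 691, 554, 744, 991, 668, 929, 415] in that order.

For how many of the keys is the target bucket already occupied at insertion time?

Insert 361: h=1, bucket 1 empty → new chain.
Insert 691: h=7, bucket 7 empty → new chain.
Insert 554: h=2, bucket 2 empty → new chain.
Insert 744: h=0, bucket 0 empty → new chain.
Insert 991: h=7, bucket 7 nonempty → append to chain.
Insert 668: h=8, bucket 8 empty → new chain.
Insert 929: h=5, bucket 5 empty → new chain.
Insert 415: h=7, bucket 7 nonempty → append to chain.
Final buckets:
0: 744
1: 361
2: 554
3: _
4: _
5: 929
6: _
7: 691 -> 991 -> 415
8: 668
9: _
10: _
11: _

2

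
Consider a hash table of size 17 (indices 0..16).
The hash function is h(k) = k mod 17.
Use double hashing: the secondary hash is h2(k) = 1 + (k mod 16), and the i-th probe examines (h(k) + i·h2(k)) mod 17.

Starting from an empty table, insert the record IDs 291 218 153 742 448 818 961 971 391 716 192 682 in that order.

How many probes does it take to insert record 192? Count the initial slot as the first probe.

3

Insert 291: h=2, slot 2 empty -> index 2.
Insert 218: h=14, slot 14 empty -> index 14.
Insert 153: h=0, slot 0 empty -> index 0.
Insert 742: h=11, slot 11 empty -> index 11.
Insert 448: h=6, slot 6 empty -> index 6.
Insert 818: h=2, h2=3, slot 2 occupied -> index 5.
Insert 961: h=9, slot 9 empty -> index 9.
Insert 971: h=2, h2=12, slots 2,14,9 occupied -> index 4.
Insert 391: h=0, h2=8, slot 0 occupied -> index 8.
Insert 716: h=2, h2=13, slot 2 occupied -> index 15.
Insert 192: h=5, h2=1, slots 5,6 occupied -> index 7.
Insert 682: h=2, h2=11, slot 2 occupied -> index 13.
Table: [153, _, 291, _, 971, 818, 448, 192, 391, 961, _, 742, _, 682, 218, 716, _]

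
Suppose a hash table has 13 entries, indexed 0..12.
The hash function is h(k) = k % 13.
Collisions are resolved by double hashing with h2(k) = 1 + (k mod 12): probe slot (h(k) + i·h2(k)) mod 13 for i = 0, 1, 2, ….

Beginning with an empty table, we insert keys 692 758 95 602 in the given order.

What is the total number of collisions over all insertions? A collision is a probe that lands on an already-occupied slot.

Insert 692: h=3, slot 3 empty → index 3.
Insert 758: h=4, slot 4 empty → index 4.
Insert 95: h=4, h2=12, slots 4,3 occupied → index 2.
Insert 602: h=4, h2=3, slot 4 occupied → index 7.
Table: [∅, ∅, 95, 692, 758, ∅, ∅, 602, ∅, ∅, ∅, ∅, ∅]

3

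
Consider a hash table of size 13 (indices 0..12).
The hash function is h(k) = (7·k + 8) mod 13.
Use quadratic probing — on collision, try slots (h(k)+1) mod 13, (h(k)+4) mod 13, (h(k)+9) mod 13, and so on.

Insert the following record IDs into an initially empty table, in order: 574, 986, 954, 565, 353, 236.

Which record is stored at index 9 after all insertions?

574

574 hashes to 9; slot 9 is free -> place at 9.
986 hashes to 7; slot 7 is free -> place at 7.
954 hashes to 4; slot 4 is free -> place at 4.
565 hashes to 11; slot 11 is free -> place at 11.
353 hashes to 9; 9 taken -> place at 10.
236 hashes to 9; 9,10 taken -> place at 0.
Table: [236, ., ., ., 954, ., ., 986, ., 574, 353, 565, .]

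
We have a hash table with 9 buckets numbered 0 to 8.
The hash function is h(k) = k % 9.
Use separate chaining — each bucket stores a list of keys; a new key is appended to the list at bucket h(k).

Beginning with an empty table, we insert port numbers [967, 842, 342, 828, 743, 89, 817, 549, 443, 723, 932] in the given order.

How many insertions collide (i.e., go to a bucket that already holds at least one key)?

4

Insert 967: h=4, bucket 4 empty → new chain.
Insert 842: h=5, bucket 5 empty → new chain.
Insert 342: h=0, bucket 0 empty → new chain.
Insert 828: h=0, bucket 0 nonempty → append to chain.
Insert 743: h=5, bucket 5 nonempty → append to chain.
Insert 89: h=8, bucket 8 empty → new chain.
Insert 817: h=7, bucket 7 empty → new chain.
Insert 549: h=0, bucket 0 nonempty → append to chain.
Insert 443: h=2, bucket 2 empty → new chain.
Insert 723: h=3, bucket 3 empty → new chain.
Insert 932: h=5, bucket 5 nonempty → append to chain.
Final buckets:
0: 342 -> 828 -> 549
1: —
2: 443
3: 723
4: 967
5: 842 -> 743 -> 932
6: —
7: 817
8: 89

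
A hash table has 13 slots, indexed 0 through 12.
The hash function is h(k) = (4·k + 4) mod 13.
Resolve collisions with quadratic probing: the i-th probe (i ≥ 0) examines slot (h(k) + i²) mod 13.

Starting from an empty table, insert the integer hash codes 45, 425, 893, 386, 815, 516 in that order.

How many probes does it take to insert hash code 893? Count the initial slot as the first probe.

45 hashes to 2; slot 2 is free -> place at 2.
425 hashes to 1; slot 1 is free -> place at 1.
893 hashes to 1; 1,2 taken -> place at 5.
386 hashes to 1; 1,2,5 taken -> place at 10.
815 hashes to 1; 1,2,5,10 taken -> place at 4.
516 hashes to 1; 1,2,5,10,4 taken -> place at 0.
Table: [516, 425, 45, _, 815, 893, _, _, _, _, 386, _, _]

3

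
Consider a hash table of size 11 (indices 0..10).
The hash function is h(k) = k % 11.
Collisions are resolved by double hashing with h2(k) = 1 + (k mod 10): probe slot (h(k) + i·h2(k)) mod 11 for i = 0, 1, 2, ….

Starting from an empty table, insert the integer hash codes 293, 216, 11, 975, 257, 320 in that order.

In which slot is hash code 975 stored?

Insert 293: h=7, slot 7 empty => index 7.
Insert 216: h=7, h2=7, slot 7 occupied => index 3.
Insert 11: h=0, slot 0 empty => index 0.
Insert 975: h=7, h2=6, slot 7 occupied => index 2.
Insert 257: h=4, slot 4 empty => index 4.
Insert 320: h=1, slot 1 empty => index 1.
Table: [11, 320, 975, 216, 257, ∅, ∅, 293, ∅, ∅, ∅]

2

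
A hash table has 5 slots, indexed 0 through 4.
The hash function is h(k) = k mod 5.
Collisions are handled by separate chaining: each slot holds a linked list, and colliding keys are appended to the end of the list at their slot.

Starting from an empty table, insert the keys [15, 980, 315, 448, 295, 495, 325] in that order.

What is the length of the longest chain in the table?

6

Insert 15: h=0, bucket 0 empty -> new chain.
Insert 980: h=0, bucket 0 nonempty -> append to chain.
Insert 315: h=0, bucket 0 nonempty -> append to chain.
Insert 448: h=3, bucket 3 empty -> new chain.
Insert 295: h=0, bucket 0 nonempty -> append to chain.
Insert 495: h=0, bucket 0 nonempty -> append to chain.
Insert 325: h=0, bucket 0 nonempty -> append to chain.
Final buckets:
0: 15 -> 980 -> 315 -> 295 -> 495 -> 325
1: —
2: —
3: 448
4: —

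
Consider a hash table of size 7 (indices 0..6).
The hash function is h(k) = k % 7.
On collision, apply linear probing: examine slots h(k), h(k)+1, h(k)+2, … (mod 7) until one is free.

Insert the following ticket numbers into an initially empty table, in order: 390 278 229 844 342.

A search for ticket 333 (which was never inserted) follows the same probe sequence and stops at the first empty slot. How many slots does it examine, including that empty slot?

6

390: h=5 -> slot 5
278: h=5, probe 5,6 -> slot 6
229: h=5, probe 5,6,0 -> slot 0
844: h=4 -> slot 4
342: h=6, probe 6,0,1 -> slot 1
Table: [229, 342, -, -, 844, 390, 278]
Lookup 333: h=4, probe 4,5,6,0,1,2 → slot 2 empty, not found.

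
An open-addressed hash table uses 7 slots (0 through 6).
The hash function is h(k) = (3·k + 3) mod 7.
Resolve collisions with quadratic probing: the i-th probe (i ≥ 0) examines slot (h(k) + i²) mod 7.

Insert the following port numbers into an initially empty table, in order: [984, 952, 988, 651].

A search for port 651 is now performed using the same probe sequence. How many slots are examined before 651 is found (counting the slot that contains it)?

2

984 hashes to 1; slot 1 is free => place at 1.
952 hashes to 3; slot 3 is free => place at 3.
988 hashes to 6; slot 6 is free => place at 6.
651 hashes to 3; 3 taken => place at 4.
Table: [., 984, ., 952, 651, ., 988]
Lookup 651: h=3, probe 3,4 → found at 4.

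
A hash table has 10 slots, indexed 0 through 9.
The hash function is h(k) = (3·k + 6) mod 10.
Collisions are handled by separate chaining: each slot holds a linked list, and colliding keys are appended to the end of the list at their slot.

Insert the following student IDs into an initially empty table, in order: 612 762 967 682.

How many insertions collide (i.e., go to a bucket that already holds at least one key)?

612 → bucket 2
762 → bucket 2 (collision)
967 → bucket 7
682 → bucket 2 (collision)
Final buckets:
0: _
1: _
2: 612 -> 762 -> 682
3: _
4: _
5: _
6: _
7: 967
8: _
9: _

2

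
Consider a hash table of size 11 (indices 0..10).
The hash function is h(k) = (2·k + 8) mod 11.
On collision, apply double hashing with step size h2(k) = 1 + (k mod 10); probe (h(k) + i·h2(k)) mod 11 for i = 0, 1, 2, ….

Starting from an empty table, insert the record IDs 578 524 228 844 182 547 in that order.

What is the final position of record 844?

578 hashes to 9; slot 9 is free -> place at 9.
524 hashes to 0; slot 0 is free -> place at 0.
228 hashes to 2; slot 2 is free -> place at 2.
844 hashes to 2, h2=5; 2 taken -> place at 7.
182 hashes to 9, h2=3; 9 taken -> place at 1.
547 hashes to 2, h2=8; 2 taken -> place at 10.
Table: [524, 182, 228, —, —, —, —, 844, —, 578, 547]

7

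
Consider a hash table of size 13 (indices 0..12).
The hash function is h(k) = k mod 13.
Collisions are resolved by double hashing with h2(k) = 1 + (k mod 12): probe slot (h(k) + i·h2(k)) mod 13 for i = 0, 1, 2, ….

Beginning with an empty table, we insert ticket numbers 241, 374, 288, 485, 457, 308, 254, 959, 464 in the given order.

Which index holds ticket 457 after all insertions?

241 hashes to 7; slot 7 is free => place at 7.
374 hashes to 10; slot 10 is free => place at 10.
288 hashes to 2; slot 2 is free => place at 2.
485 hashes to 4; slot 4 is free => place at 4.
457 hashes to 2, h2=2; 2,4 taken => place at 6.
308 hashes to 9; slot 9 is free => place at 9.
254 hashes to 7, h2=3; 7,10 taken => place at 0.
959 hashes to 10, h2=12; 10,9 taken => place at 8.
464 hashes to 9, h2=9; 9 taken => place at 5.
Table: [254, ., 288, ., 485, 464, 457, 241, 959, 308, 374, ., .]

6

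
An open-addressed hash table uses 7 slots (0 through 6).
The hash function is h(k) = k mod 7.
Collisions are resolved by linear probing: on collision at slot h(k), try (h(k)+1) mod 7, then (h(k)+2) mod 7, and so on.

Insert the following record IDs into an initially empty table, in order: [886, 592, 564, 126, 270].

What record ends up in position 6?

886: h=4 → slot 4
592: h=4, probe 4,5 → slot 5
564: h=4, probe 4,5,6 → slot 6
126: h=0 → slot 0
270: h=4, probe 4,5,6,0,1 → slot 1
Table: [126, 270, _, _, 886, 592, 564]

564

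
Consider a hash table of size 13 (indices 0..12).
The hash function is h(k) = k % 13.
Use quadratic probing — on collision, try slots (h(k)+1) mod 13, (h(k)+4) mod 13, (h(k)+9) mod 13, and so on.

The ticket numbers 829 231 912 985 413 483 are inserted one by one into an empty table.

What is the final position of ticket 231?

11

Insert 829: h=10, slot 10 empty → index 10.
Insert 231: h=10, slot 10 occupied → index 11.
Insert 912: h=2, slot 2 empty → index 2.
Insert 985: h=10, slots 10,11 occupied → index 1.
Insert 413: h=10, slots 10,11,1 occupied → index 6.
Insert 483: h=2, slot 2 occupied → index 3.
Table: [∅, 985, 912, 483, ∅, ∅, 413, ∅, ∅, ∅, 829, 231, ∅]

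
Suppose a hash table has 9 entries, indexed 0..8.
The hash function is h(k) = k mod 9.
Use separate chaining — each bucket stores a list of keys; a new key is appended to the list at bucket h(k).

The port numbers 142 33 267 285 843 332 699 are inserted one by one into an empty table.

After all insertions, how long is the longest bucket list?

5

Insert 142: h=7, bucket 7 empty → new chain.
Insert 33: h=6, bucket 6 empty → new chain.
Insert 267: h=6, bucket 6 nonempty → append to chain.
Insert 285: h=6, bucket 6 nonempty → append to chain.
Insert 843: h=6, bucket 6 nonempty → append to chain.
Insert 332: h=8, bucket 8 empty → new chain.
Insert 699: h=6, bucket 6 nonempty → append to chain.
Final buckets:
0: —
1: —
2: —
3: —
4: —
5: —
6: 33 -> 267 -> 285 -> 843 -> 699
7: 142
8: 332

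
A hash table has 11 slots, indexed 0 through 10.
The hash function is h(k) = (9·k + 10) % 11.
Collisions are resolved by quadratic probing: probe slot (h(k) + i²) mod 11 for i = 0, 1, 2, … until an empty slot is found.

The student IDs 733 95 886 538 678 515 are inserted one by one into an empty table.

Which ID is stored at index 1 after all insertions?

733: h=7 -> slot 7
95: h=7, probe 7,8 -> slot 8
886: h=9 -> slot 9
538: h=1 -> slot 1
678: h=7, probe 7,8,0 -> slot 0
515: h=3 -> slot 3
Table: [678, 538, _, 515, _, _, _, 733, 95, 886, _]

538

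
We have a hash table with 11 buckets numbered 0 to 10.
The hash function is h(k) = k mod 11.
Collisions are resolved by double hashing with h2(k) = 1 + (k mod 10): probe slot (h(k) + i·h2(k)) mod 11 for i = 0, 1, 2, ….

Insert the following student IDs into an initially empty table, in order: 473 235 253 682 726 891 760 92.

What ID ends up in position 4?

235

473: h=0 => slot 0
235: h=4 => slot 4
253: h=0, h2=4, probe 0,4,8 => slot 8
682: h=0, h2=3, probe 0,3 => slot 3
726: h=0, h2=7, probe 0,7 => slot 7
891: h=0, h2=2, probe 0,2 => slot 2
760: h=1 => slot 1
92: h=4, h2=3, probe 4,7,10 => slot 10
Table: [473, 760, 891, 682, 235, ∅, ∅, 726, 253, ∅, 92]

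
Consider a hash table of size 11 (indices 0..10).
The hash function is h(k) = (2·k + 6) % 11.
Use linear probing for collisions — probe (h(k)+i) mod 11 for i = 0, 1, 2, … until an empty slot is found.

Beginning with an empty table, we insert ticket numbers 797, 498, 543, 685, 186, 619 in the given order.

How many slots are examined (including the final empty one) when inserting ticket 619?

797 hashes to 5; slot 5 is free => place at 5.
498 hashes to 1; slot 1 is free => place at 1.
543 hashes to 3; slot 3 is free => place at 3.
685 hashes to 1; 1 taken => place at 2.
186 hashes to 4; slot 4 is free => place at 4.
619 hashes to 1; 1,2,3,4,5 taken => place at 6.
Table: [., 498, 685, 543, 186, 797, 619, ., ., ., .]

6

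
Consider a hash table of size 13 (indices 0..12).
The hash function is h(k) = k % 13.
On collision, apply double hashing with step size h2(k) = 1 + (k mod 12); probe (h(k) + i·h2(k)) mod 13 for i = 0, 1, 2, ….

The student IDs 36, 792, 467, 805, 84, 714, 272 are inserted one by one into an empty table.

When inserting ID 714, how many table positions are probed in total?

3

Insert 36: h=10, slot 10 empty → index 10.
Insert 792: h=12, slot 12 empty → index 12.
Insert 467: h=12, h2=12, slot 12 occupied → index 11.
Insert 805: h=12, h2=2, slot 12 occupied → index 1.
Insert 84: h=6, slot 6 empty → index 6.
Insert 714: h=12, h2=7, slots 12,6 occupied → index 0.
Insert 272: h=12, h2=9, slot 12 occupied → index 8.
Table: [714, 805, —, —, —, —, 84, —, 272, —, 36, 467, 792]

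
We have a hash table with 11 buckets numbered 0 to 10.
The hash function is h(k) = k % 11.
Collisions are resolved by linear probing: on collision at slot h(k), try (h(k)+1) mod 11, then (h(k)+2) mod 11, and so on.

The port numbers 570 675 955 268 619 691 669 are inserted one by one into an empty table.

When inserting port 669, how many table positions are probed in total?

4

570: h=9 -> slot 9
675: h=4 -> slot 4
955: h=9, probe 9,10 -> slot 10
268: h=4, probe 4,5 -> slot 5
619: h=3 -> slot 3
691: h=9, probe 9,10,0 -> slot 0
669: h=9, probe 9,10,0,1 -> slot 1
Table: [691, 669, —, 619, 675, 268, —, —, —, 570, 955]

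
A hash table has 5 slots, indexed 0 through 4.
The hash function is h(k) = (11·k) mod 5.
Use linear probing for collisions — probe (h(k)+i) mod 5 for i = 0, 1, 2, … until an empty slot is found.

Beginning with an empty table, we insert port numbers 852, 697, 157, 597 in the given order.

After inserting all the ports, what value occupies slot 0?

852 hashes to 2; slot 2 is free -> place at 2.
697 hashes to 2; 2 taken -> place at 3.
157 hashes to 2; 2,3 taken -> place at 4.
597 hashes to 2; 2,3,4 taken -> place at 0.
Table: [597, ., 852, 697, 157]

597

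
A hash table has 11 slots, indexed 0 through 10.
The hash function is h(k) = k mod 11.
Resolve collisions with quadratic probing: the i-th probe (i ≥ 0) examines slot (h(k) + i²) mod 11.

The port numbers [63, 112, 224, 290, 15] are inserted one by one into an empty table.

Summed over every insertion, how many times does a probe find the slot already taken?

5

63: h=8 → slot 8
112: h=2 → slot 2
224: h=4 → slot 4
290: h=4, probe 4,5 → slot 5
15: h=4, probe 4,5,8,2,9 → slot 9
Table: [∅, ∅, 112, ∅, 224, 290, ∅, ∅, 63, 15, ∅]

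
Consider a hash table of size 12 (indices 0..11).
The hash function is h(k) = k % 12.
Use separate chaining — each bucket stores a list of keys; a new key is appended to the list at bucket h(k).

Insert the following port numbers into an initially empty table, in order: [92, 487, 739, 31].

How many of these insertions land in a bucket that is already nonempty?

92 -> bucket 8
487 -> bucket 7
739 -> bucket 7 (collision)
31 -> bucket 7 (collision)
Final buckets:
0: -
1: -
2: -
3: -
4: -
5: -
6: -
7: 487 -> 739 -> 31
8: 92
9: -
10: -
11: -

2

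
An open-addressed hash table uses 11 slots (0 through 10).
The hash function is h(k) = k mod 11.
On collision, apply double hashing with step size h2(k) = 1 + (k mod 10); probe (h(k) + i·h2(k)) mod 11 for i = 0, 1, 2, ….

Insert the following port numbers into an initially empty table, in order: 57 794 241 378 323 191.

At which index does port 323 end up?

Insert 57: h=2, slot 2 empty → index 2.
Insert 794: h=2, h2=5, slot 2 occupied → index 7.
Insert 241: h=10, slot 10 empty → index 10.
Insert 378: h=4, slot 4 empty → index 4.
Insert 323: h=4, h2=4, slot 4 occupied → index 8.
Insert 191: h=4, h2=2, slot 4 occupied → index 6.
Table: [∅, ∅, 57, ∅, 378, ∅, 191, 794, 323, ∅, 241]

8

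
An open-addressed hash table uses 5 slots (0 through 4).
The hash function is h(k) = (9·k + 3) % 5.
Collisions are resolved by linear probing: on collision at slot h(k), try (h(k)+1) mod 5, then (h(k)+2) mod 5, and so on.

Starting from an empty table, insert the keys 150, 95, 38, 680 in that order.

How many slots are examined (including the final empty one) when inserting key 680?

150 hashes to 3; slot 3 is free => place at 3.
95 hashes to 3; 3 taken => place at 4.
38 hashes to 0; slot 0 is free => place at 0.
680 hashes to 3; 3,4,0 taken => place at 1.
Table: [38, 680, ., 150, 95]

4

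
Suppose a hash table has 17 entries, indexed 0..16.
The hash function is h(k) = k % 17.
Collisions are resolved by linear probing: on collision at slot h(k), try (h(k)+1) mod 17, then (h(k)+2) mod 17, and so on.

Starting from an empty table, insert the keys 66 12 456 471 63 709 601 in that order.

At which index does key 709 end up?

0

Insert 66: h=15, slot 15 empty → index 15.
Insert 12: h=12, slot 12 empty → index 12.
Insert 456: h=14, slot 14 empty → index 14.
Insert 471: h=12, slot 12 occupied → index 13.
Insert 63: h=12, slots 12,13,14,15 occupied → index 16.
Insert 709: h=12, slots 12,13,14,15,16 occupied → index 0.
Insert 601: h=6, slot 6 empty → index 6.
Table: [709, _, _, _, _, _, 601, _, _, _, _, _, 12, 471, 456, 66, 63]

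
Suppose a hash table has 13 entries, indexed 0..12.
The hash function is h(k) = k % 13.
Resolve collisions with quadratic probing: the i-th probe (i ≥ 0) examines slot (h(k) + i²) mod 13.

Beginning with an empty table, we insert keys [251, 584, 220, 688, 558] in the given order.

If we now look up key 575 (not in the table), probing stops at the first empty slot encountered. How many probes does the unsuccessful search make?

3

Insert 251: h=4, slot 4 empty -> index 4.
Insert 584: h=12, slot 12 empty -> index 12.
Insert 220: h=12, slot 12 occupied -> index 0.
Insert 688: h=12, slots 12,0 occupied -> index 3.
Insert 558: h=12, slots 12,0,3 occupied -> index 8.
Table: [220, _, _, 688, 251, _, _, _, 558, _, _, _, 584]
Lookup 575: h=3, probe 3,4,7 → slot 7 empty, not found.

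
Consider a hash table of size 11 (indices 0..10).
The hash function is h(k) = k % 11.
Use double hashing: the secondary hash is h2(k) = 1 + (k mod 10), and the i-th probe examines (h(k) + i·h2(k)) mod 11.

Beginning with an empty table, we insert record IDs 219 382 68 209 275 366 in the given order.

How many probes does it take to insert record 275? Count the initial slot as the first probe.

2

Insert 219: h=10, slot 10 empty -> index 10.
Insert 382: h=8, slot 8 empty -> index 8.
Insert 68: h=2, slot 2 empty -> index 2.
Insert 209: h=0, slot 0 empty -> index 0.
Insert 275: h=0, h2=6, slot 0 occupied -> index 6.
Insert 366: h=3, slot 3 empty -> index 3.
Table: [209, —, 68, 366, —, —, 275, —, 382, —, 219]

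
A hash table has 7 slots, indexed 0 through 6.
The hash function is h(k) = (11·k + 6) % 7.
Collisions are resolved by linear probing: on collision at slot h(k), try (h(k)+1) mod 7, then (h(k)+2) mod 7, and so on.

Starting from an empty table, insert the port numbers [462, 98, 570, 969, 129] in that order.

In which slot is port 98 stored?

462 hashes to 6; slot 6 is free → place at 6.
98 hashes to 6; 6 taken → place at 0.
570 hashes to 4; slot 4 is free → place at 4.
969 hashes to 4; 4 taken → place at 5.
129 hashes to 4; 4,5,6,0 taken → place at 1.
Table: [98, 129, ∅, ∅, 570, 969, 462]

0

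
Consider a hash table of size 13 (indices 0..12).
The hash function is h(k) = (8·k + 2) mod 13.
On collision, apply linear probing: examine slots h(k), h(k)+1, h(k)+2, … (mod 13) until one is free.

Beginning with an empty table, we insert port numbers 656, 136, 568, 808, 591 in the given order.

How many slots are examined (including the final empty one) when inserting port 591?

3

656 hashes to 11; slot 11 is free → place at 11.
136 hashes to 11; 11 taken → place at 12.
568 hashes to 9; slot 9 is free → place at 9.
808 hashes to 5; slot 5 is free → place at 5.
591 hashes to 11; 11,12 taken → place at 0.
Table: [591, —, —, —, —, 808, —, —, —, 568, —, 656, 136]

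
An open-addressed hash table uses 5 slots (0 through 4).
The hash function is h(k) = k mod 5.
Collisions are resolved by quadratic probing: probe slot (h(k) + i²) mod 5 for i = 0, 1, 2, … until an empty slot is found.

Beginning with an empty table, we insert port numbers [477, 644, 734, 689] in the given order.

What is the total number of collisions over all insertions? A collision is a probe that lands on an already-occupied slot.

Insert 477: h=2, slot 2 empty => index 2.
Insert 644: h=4, slot 4 empty => index 4.
Insert 734: h=4, slot 4 occupied => index 0.
Insert 689: h=4, slots 4,0 occupied => index 3.
Table: [734, _, 477, 689, 644]

3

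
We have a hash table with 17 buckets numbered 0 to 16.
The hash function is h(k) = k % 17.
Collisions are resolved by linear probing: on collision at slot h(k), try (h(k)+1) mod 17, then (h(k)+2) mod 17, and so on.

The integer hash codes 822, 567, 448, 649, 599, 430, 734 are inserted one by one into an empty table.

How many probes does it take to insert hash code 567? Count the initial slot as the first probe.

2

822: h=6 → slot 6
567: h=6, probe 6,7 → slot 7
448: h=6, probe 6,7,8 → slot 8
649: h=3 → slot 3
599: h=4 → slot 4
430: h=5 → slot 5
734: h=3, probe 3,4,5,6,7,8,9 → slot 9
Table: [-, -, -, 649, 599, 430, 822, 567, 448, 734, -, -, -, -, -, -, -]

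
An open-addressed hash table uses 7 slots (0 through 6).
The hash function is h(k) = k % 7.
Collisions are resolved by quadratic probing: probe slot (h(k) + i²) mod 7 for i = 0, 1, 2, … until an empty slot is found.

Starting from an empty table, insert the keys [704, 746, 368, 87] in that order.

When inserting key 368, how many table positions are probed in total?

704: h=4 => slot 4
746: h=4, probe 4,5 => slot 5
368: h=4, probe 4,5,1 => slot 1
87: h=3 => slot 3
Table: [-, 368, -, 87, 704, 746, -]

3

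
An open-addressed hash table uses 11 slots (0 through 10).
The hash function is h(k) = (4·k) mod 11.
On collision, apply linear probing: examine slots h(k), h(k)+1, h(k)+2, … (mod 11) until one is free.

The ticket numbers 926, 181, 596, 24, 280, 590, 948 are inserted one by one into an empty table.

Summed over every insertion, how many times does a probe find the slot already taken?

Insert 926: h=8, slot 8 empty -> index 8.
Insert 181: h=9, slot 9 empty -> index 9.
Insert 596: h=8, slots 8,9 occupied -> index 10.
Insert 24: h=8, slots 8,9,10 occupied -> index 0.
Insert 280: h=9, slots 9,10,0 occupied -> index 1.
Insert 590: h=6, slot 6 empty -> index 6.
Insert 948: h=8, slots 8,9,10,0,1 occupied -> index 2.
Table: [24, 280, 948, -, -, -, 590, -, 926, 181, 596]

13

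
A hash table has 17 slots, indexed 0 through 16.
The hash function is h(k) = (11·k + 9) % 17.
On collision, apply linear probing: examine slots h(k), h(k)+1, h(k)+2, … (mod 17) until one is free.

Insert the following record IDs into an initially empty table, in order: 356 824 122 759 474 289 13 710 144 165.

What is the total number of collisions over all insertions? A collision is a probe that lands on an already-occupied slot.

2

356: h=15 => slot 15
824: h=12 => slot 12
122: h=8 => slot 8
759: h=11 => slot 11
474: h=4 => slot 4
289: h=9 => slot 9
13: h=16 => slot 16
710: h=16, probe 16,0 => slot 0
144: h=12, probe 12,13 => slot 13
165: h=5 => slot 5
Table: [710, -, -, -, 474, 165, -, -, 122, 289, -, 759, 824, 144, -, 356, 13]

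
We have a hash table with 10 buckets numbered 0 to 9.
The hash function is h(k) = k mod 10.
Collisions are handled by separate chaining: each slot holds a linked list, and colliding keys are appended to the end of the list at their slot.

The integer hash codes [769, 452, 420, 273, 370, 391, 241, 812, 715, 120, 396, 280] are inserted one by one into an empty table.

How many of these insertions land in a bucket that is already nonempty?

5

769 → bucket 9
452 → bucket 2
420 → bucket 0
273 → bucket 3
370 → bucket 0 (collision)
391 → bucket 1
241 → bucket 1 (collision)
812 → bucket 2 (collision)
715 → bucket 5
120 → bucket 0 (collision)
396 → bucket 6
280 → bucket 0 (collision)
Final buckets:
0: 420 -> 370 -> 120 -> 280
1: 391 -> 241
2: 452 -> 812
3: 273
4: ∅
5: 715
6: 396
7: ∅
8: ∅
9: 769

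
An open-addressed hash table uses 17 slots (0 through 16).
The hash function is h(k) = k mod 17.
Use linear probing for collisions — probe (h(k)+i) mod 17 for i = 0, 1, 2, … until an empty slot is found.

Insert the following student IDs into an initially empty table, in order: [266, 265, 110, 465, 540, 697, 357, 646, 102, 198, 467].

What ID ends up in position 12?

Insert 266: h=11, slot 11 empty -> index 11.
Insert 265: h=10, slot 10 empty -> index 10.
Insert 110: h=8, slot 8 empty -> index 8.
Insert 465: h=6, slot 6 empty -> index 6.
Insert 540: h=13, slot 13 empty -> index 13.
Insert 697: h=0, slot 0 empty -> index 0.
Insert 357: h=0, slot 0 occupied -> index 1.
Insert 646: h=0, slots 0,1 occupied -> index 2.
Insert 102: h=0, slots 0,1,2 occupied -> index 3.
Insert 198: h=11, slot 11 occupied -> index 12.
Insert 467: h=8, slot 8 occupied -> index 9.
Table: [697, 357, 646, 102, ∅, ∅, 465, ∅, 110, 467, 265, 266, 198, 540, ∅, ∅, ∅]

198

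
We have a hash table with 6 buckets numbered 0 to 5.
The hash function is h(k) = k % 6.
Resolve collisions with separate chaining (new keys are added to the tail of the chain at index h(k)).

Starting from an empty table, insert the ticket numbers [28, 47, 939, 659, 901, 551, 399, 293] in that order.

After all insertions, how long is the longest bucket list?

Insert 28: h=4, bucket 4 empty → new chain.
Insert 47: h=5, bucket 5 empty → new chain.
Insert 939: h=3, bucket 3 empty → new chain.
Insert 659: h=5, bucket 5 nonempty → append to chain.
Insert 901: h=1, bucket 1 empty → new chain.
Insert 551: h=5, bucket 5 nonempty → append to chain.
Insert 399: h=3, bucket 3 nonempty → append to chain.
Insert 293: h=5, bucket 5 nonempty → append to chain.
Final buckets:
0: ∅
1: 901
2: ∅
3: 939 -> 399
4: 28
5: 47 -> 659 -> 551 -> 293

4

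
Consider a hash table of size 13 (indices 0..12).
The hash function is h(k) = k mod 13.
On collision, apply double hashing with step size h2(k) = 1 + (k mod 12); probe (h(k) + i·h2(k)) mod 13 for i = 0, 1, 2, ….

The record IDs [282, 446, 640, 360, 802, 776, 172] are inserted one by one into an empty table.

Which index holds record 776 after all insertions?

5

282: h=9 → slot 9
446: h=4 → slot 4
640: h=3 → slot 3
360: h=9, h2=1, probe 9,10 → slot 10
802: h=9, h2=11, probe 9,7 → slot 7
776: h=9, h2=9, probe 9,5 → slot 5
172: h=3, h2=5, probe 3,8 → slot 8
Table: [-, -, -, 640, 446, 776, -, 802, 172, 282, 360, -, -]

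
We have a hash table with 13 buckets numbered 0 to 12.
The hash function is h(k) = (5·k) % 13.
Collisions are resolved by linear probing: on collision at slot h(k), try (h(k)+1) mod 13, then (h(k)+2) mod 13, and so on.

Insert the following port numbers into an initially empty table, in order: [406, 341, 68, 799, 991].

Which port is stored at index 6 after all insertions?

406: h=2 → slot 2
341: h=2, probe 2,3 → slot 3
68: h=2, probe 2,3,4 → slot 4
799: h=4, probe 4,5 → slot 5
991: h=2, probe 2,3,4,5,6 → slot 6
Table: [∅, ∅, 406, 341, 68, 799, 991, ∅, ∅, ∅, ∅, ∅, ∅]

991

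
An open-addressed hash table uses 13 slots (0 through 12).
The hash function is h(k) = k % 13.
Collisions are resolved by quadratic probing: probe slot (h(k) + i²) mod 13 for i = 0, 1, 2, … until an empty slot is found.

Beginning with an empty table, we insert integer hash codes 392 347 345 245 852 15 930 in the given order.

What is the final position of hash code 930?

10

Insert 392: h=2, slot 2 empty → index 2.
Insert 347: h=9, slot 9 empty → index 9.
Insert 345: h=7, slot 7 empty → index 7.
Insert 245: h=11, slot 11 empty → index 11.
Insert 852: h=7, slot 7 occupied → index 8.
Insert 15: h=2, slot 2 occupied → index 3.
Insert 930: h=7, slots 7,8,11,3 occupied → index 10.
Table: [—, —, 392, 15, —, —, —, 345, 852, 347, 930, 245, —]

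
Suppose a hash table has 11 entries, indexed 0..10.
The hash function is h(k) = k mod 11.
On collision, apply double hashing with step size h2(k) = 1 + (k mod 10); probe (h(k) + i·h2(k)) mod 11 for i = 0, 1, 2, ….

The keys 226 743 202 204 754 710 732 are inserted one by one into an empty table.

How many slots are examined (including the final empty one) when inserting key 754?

226 hashes to 6; slot 6 is free => place at 6.
743 hashes to 6, h2=4; 6 taken => place at 10.
202 hashes to 4; slot 4 is free => place at 4.
204 hashes to 6, h2=5; 6 taken => place at 0.
754 hashes to 6, h2=5; 6,0 taken => place at 5.
710 hashes to 6, h2=1; 6 taken => place at 7.
732 hashes to 6, h2=3; 6 taken => place at 9.
Table: [204, _, _, _, 202, 754, 226, 710, _, 732, 743]

3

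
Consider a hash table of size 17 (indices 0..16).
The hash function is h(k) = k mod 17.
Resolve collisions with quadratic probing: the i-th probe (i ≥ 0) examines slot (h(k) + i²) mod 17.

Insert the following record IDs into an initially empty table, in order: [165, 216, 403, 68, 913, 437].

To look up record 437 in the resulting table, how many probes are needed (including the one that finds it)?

Insert 165: h=12, slot 12 empty -> index 12.
Insert 216: h=12, slot 12 occupied -> index 13.
Insert 403: h=12, slots 12,13 occupied -> index 16.
Insert 68: h=0, slot 0 empty -> index 0.
Insert 913: h=12, slots 12,13,16 occupied -> index 4.
Insert 437: h=12, slots 12,13,16,4 occupied -> index 11.
Table: [68, —, —, —, 913, —, —, —, —, —, —, 437, 165, 216, —, —, 403]
Lookup 437: h=12, probe 12,13,16,4,11 → found at 11.

5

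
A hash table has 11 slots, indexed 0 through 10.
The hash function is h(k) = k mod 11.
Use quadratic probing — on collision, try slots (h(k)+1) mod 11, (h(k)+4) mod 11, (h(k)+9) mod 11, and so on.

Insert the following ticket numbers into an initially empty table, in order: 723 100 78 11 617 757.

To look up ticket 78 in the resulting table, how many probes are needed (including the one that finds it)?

723 hashes to 8; slot 8 is free -> place at 8.
100 hashes to 1; slot 1 is free -> place at 1.
78 hashes to 1; 1 taken -> place at 2.
11 hashes to 0; slot 0 is free -> place at 0.
617 hashes to 1; 1,2 taken -> place at 5.
757 hashes to 9; slot 9 is free -> place at 9.
Table: [11, 100, 78, —, —, 617, —, —, 723, 757, —]
Lookup 78: h=1, probe 1,2 → found at 2.

2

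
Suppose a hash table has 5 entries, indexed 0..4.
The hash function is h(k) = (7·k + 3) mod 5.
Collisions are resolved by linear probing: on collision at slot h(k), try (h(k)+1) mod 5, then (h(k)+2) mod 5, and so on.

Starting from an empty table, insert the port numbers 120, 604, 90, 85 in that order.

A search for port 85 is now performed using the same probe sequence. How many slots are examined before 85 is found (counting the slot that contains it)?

3

Insert 120: h=3, slot 3 empty => index 3.
Insert 604: h=1, slot 1 empty => index 1.
Insert 90: h=3, slot 3 occupied => index 4.
Insert 85: h=3, slots 3,4 occupied => index 0.
Table: [85, 604, ., 120, 90]
Lookup 85: h=3, probe 3,4,0 → found at 0.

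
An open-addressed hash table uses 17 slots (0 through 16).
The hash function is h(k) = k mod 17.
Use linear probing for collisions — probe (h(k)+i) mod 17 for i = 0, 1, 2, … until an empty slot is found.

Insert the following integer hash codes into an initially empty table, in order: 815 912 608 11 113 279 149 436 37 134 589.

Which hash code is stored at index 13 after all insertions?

Insert 815: h=16, slot 16 empty → index 16.
Insert 912: h=11, slot 11 empty → index 11.
Insert 608: h=13, slot 13 empty → index 13.
Insert 11: h=11, slot 11 occupied → index 12.
Insert 113: h=11, slots 11,12,13 occupied → index 14.
Insert 279: h=7, slot 7 empty → index 7.
Insert 149: h=13, slots 13,14 occupied → index 15.
Insert 436: h=11, slots 11,12,13,14,15,16 occupied → index 0.
Insert 37: h=3, slot 3 empty → index 3.
Insert 134: h=15, slots 15,16,0 occupied → index 1.
Insert 589: h=11, slots 11,12,13,14,15,16,0,1 occupied → index 2.
Table: [436, 134, 589, 37, -, -, -, 279, -, -, -, 912, 11, 608, 113, 149, 815]

608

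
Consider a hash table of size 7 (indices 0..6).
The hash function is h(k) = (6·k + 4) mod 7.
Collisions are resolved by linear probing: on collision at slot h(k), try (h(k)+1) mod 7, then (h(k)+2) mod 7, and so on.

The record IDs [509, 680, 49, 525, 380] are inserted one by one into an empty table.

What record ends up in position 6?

509: h=6 → slot 6
680: h=3 → slot 3
49: h=4 → slot 4
525: h=4, probe 4,5 → slot 5
380: h=2 → slot 2
Table: [∅, ∅, 380, 680, 49, 525, 509]

509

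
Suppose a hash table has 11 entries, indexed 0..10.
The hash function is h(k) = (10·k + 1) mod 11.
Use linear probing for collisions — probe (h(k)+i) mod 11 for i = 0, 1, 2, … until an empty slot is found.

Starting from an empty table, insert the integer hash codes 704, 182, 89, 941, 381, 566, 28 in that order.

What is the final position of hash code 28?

9

Insert 704: h=1, slot 1 empty → index 1.
Insert 182: h=6, slot 6 empty → index 6.
Insert 89: h=0, slot 0 empty → index 0.
Insert 941: h=6, slot 6 occupied → index 7.
Insert 381: h=5, slot 5 empty → index 5.
Insert 566: h=7, slot 7 occupied → index 8.
Insert 28: h=6, slots 6,7,8 occupied → index 9.
Table: [89, 704, -, -, -, 381, 182, 941, 566, 28, -]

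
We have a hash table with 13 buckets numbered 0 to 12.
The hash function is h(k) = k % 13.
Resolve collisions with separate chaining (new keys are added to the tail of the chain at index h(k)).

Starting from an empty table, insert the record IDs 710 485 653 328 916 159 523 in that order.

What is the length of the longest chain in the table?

Insert 710: h=8, bucket 8 empty → new chain.
Insert 485: h=4, bucket 4 empty → new chain.
Insert 653: h=3, bucket 3 empty → new chain.
Insert 328: h=3, bucket 3 nonempty → append to chain.
Insert 916: h=6, bucket 6 empty → new chain.
Insert 159: h=3, bucket 3 nonempty → append to chain.
Insert 523: h=3, bucket 3 nonempty → append to chain.
Final buckets:
0: .
1: .
2: .
3: 653 -> 328 -> 159 -> 523
4: 485
5: .
6: 916
7: .
8: 710
9: .
10: .
11: .
12: .

4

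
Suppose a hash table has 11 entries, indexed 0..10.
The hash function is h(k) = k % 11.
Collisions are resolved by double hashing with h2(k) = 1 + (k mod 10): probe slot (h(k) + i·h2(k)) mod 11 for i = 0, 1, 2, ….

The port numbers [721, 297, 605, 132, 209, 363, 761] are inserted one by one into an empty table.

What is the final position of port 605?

721 hashes to 6; slot 6 is free => place at 6.
297 hashes to 0; slot 0 is free => place at 0.
605 hashes to 0, h2=6; 0,6 taken => place at 1.
132 hashes to 0, h2=3; 0 taken => place at 3.
209 hashes to 0, h2=10; 0 taken => place at 10.
363 hashes to 0, h2=4; 0 taken => place at 4.
761 hashes to 2; slot 2 is free => place at 2.
Table: [297, 605, 761, 132, 363, —, 721, —, —, —, 209]

1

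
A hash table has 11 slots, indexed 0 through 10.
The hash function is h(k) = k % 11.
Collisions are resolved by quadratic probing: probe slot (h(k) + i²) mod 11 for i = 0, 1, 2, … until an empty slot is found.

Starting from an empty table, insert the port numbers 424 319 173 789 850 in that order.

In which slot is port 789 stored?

9

424: h=6 -> slot 6
319: h=0 -> slot 0
173: h=8 -> slot 8
789: h=8, probe 8,9 -> slot 9
850: h=3 -> slot 3
Table: [319, ∅, ∅, 850, ∅, ∅, 424, ∅, 173, 789, ∅]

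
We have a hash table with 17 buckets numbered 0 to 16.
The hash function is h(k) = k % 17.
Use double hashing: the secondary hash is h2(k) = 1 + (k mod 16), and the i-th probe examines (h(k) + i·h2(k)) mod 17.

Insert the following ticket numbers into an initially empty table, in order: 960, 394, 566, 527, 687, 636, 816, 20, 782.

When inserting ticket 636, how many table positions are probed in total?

3

960 hashes to 8; slot 8 is free -> place at 8.
394 hashes to 3; slot 3 is free -> place at 3.
566 hashes to 5; slot 5 is free -> place at 5.
527 hashes to 0; slot 0 is free -> place at 0.
687 hashes to 7; slot 7 is free -> place at 7.
636 hashes to 7, h2=13; 7,3 taken -> place at 16.
816 hashes to 0, h2=1; 0 taken -> place at 1.
20 hashes to 3, h2=5; 3,8 taken -> place at 13.
782 hashes to 0, h2=15; 0 taken -> place at 15.
Table: [527, 816, -, 394, -, 566, -, 687, 960, -, -, -, -, 20, -, 782, 636]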